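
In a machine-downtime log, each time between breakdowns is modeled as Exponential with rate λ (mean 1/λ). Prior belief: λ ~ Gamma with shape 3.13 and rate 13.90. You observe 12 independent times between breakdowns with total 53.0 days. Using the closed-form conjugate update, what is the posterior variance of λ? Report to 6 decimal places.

0.003381

With a Gamma(shape α, rate β) prior on the exponential rate λ, the posterior after n observations with total T = Σxᵢ is Gamma(α+n, β+T).
Posterior: Gamma(3.13+12, 13.90+53.0) = Gamma(15.13, 66.90).
Var = α/β² = 0.003381.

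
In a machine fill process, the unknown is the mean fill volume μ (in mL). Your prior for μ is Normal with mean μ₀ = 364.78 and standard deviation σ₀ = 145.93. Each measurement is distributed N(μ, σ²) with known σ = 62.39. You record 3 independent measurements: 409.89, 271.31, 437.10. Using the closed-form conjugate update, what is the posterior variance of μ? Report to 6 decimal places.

1222.989291

For Normal data with known variance σ², a Normal(μ₀, σ₀²) prior on μ is conjugate. Posterior precision = 1/σ₀² + n/σ²; posterior mean is the precision-weighted average of μ₀ and x̄.
σ₀² = 145.93² = 21295.5649, σ² = 62.39² = 3892.5121; σ² + n·σ₀² = 3892.5121 + 3·21295.5649 = 67779.2068.
Posterior precision = 1/σ₀² + n/σ² = 1/21295.5649 + 3/3892.5121 = (σ² + n·σ₀²)/(σ₀²σ²) = 67779.2068/(21295.5649·3892.5121); posterior variance σₙ² = σ₀²σ²/(σ² + n·σ₀²) = 21295.5649·3892.5121/67779.2068 = 1222.989291.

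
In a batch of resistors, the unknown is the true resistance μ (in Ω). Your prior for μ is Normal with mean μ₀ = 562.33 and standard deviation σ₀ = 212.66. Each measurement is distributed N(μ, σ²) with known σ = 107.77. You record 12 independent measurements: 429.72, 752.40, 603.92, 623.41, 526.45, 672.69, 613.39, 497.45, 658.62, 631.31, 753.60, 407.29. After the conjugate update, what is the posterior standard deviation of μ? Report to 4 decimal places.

For Normal data with known variance σ², a Normal(μ₀, σ₀²) prior on μ is conjugate. Posterior precision = 1/σ₀² + n/σ²; posterior mean is the precision-weighted average of μ₀ and x̄.
σ₀² = 212.66² = 45224.2756, σ² = 107.77² = 11614.3729; σ² + n·σ₀² = 11614.3729 + 12·45224.2756 = 554305.6801.
Posterior precision = 1/σ₀² + n/σ² = 1/45224.2756 + 12/11614.3729 = (σ² + n·σ₀²)/(σ₀²σ²) = 554305.6801/(45224.2756·11614.3729); posterior variance σₙ² = σ₀²σ²/(σ² + n·σ₀²) = 45224.2756·11614.3729/554305.6801 = 947.584735.
Posterior SD = √σₙ² = √(45224.2756·11614.3729/554305.6801) = 30.7829.

30.7829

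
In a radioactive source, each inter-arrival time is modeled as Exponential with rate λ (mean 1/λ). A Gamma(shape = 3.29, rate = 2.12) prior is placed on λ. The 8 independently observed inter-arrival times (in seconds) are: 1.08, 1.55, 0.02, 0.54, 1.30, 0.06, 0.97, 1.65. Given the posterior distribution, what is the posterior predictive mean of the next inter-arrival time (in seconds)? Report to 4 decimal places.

0.9028

With a Gamma(shape α, rate β) prior on the exponential rate λ, the posterior after n observations with total T = Σxᵢ is Gamma(α+n, β+T).
Sum of observations T = 7.17 seconds; n = 8.
Posterior: Gamma(3.29+8, 2.12+7.17) = Gamma(11.29, 9.29).
The predictive distribution for the next observation is Lomax; its mean is β/(α−1) = 9.29/10.29 = 0.9028.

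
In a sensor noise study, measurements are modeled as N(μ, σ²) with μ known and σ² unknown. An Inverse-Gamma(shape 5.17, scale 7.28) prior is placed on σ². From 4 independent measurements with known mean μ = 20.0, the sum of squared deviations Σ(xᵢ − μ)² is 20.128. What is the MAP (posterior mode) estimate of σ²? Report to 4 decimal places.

2.1229

With known mean μ and an Inverse-Gamma(α, β) prior on σ², the Normal likelihood is conjugate: posterior is Inv-Gamma(α + n/2, β + Σ(xᵢ−μ)²/2).
Posterior: Inv-Gamma(5.17 + 4/2, 7.28 + 20.128/2) = Inv-Gamma(7.17, 17.3440).
Mode = β/(α+1) = 17.3440/8.17 = 2.1229.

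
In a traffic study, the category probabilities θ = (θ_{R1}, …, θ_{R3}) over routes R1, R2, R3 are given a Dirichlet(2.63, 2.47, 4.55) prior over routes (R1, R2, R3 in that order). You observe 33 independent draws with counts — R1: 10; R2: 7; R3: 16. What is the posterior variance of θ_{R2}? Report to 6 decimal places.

The Dirichlet prior is conjugate to the Multinomial likelihood: each posterior αⱼ = prior αⱼ + observed count nⱼ.
Posterior concentration: (12.63, 9.47, 20.55), total = 42.65.
Var[θ_j] = α_j(Σα−α_j)/((Σα)²(Σα+1)) = 9.47·33.18/(42.65²·43.65) = 0.003957.

0.003957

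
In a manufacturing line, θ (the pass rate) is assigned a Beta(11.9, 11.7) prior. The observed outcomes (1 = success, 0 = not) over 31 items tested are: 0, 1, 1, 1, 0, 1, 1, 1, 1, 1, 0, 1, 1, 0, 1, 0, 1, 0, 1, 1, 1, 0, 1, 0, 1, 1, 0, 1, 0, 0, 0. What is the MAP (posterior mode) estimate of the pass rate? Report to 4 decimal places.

0.5684

The Beta prior is conjugate to a Binomial/Bernoulli likelihood; the update adds successes to α and failures to β.
Posterior: Beta(α+k, β+n−k) = Beta(11.9+19, 11.7+12) = Beta(30.9, 23.7).
Mode of Beta(a,b) for a,b>1 is (a−1)/(a+b−2) = 29.9/52.6 = 0.5684.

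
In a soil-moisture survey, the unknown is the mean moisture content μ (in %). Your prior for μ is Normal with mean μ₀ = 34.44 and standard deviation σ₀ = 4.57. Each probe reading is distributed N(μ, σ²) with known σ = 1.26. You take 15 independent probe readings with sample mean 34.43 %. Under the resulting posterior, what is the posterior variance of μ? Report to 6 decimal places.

For Normal data with known variance σ², a Normal(μ₀, σ₀²) prior on μ is conjugate. Posterior precision = 1/σ₀² + n/σ²; posterior mean is the precision-weighted average of μ₀ and x̄.
σ₀² = 4.57² = 20.8849, σ² = 1.26² = 1.5876; σ² + n·σ₀² = 1.5876 + 15·20.8849 = 314.8611.
Posterior precision = 1/σ₀² + n/σ² = 1/20.8849 + 15/1.5876 = (σ² + n·σ₀²)/(σ₀²σ²) = 314.8611/(20.8849·1.5876); posterior variance σₙ² = σ₀²σ²/(σ² + n·σ₀²) = 20.8849·1.5876/314.8611 = 0.105306.

0.105306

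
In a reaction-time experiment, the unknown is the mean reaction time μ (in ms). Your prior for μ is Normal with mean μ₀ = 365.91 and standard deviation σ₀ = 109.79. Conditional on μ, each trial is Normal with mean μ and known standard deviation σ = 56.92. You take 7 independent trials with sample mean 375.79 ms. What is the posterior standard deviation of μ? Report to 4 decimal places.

For Normal data with known variance σ², a Normal(μ₀, σ₀²) prior on μ is conjugate. Posterior precision = 1/σ₀² + n/σ²; posterior mean is the precision-weighted average of μ₀ and x̄.
σ₀² = 109.79² = 12053.8441, σ² = 56.92² = 3239.8864; σ² + n·σ₀² = 3239.8864 + 7·12053.8441 = 87616.7951.
Posterior precision = 1/σ₀² + n/σ² = 1/12053.8441 + 7/3239.8864 = (σ² + n·σ₀²)/(σ₀²σ²) = 87616.7951/(12053.8441·3239.8864); posterior variance σₙ² = σ₀²σ²/(σ² + n·σ₀²) = 12053.8441·3239.8864/87616.7951 = 445.726022.
Posterior SD = √σₙ² = √(12053.8441·3239.8864/87616.7951) = 21.1122.

21.1122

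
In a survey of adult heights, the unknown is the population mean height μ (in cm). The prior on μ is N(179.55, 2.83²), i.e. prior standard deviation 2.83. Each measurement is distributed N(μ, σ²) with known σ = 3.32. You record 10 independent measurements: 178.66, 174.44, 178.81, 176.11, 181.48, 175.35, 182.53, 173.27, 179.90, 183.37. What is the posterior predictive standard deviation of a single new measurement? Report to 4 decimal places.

3.4628

For Normal data with known variance σ², a Normal(μ₀, σ₀²) prior on μ is conjugate. Posterior precision = 1/σ₀² + n/σ²; posterior mean is the precision-weighted average of μ₀ and x̄.
σ₀² = 2.83² = 8.0089, σ² = 3.32² = 11.0224; σ² + n·σ₀² = 11.0224 + 10·8.0089 = 91.1114.
Posterior precision = 1/σ₀² + n/σ² = 1/8.0089 + 10/11.0224 = (σ² + n·σ₀²)/(σ₀²σ²) = 91.1114/(8.0089·11.0224); posterior variance σₙ² = σ₀²σ²/(σ² + n·σ₀²) = 8.0089·11.0224/91.1114 = 0.968894.
Predictive variance for one new observation = σₙ² + σ² = 8.0089·11.0224/91.1114 + 11.0224 = σ²·(σ₀² + 91.1114)/91.1114 = 11.0224·99.1203/91.1114 = 11.991294; SD = √(11.0224·99.1203/91.1114) = 3.4628.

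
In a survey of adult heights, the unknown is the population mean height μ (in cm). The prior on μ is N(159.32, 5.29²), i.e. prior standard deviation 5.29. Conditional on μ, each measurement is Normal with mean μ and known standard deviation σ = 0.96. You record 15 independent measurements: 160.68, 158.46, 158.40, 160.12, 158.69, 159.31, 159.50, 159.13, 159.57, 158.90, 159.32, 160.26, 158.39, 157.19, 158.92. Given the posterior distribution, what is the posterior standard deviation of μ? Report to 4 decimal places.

0.2476

For Normal data with known variance σ², a Normal(μ₀, σ₀²) prior on μ is conjugate. Posterior precision = 1/σ₀² + n/σ²; posterior mean is the precision-weighted average of μ₀ and x̄.
σ₀² = 5.29² = 27.9841, σ² = 0.96² = 0.9216; σ² + n·σ₀² = 0.9216 + 15·27.9841 = 420.6831.
Posterior precision = 1/σ₀² + n/σ² = 1/27.9841 + 15/0.9216 = (σ² + n·σ₀²)/(σ₀²σ²) = 420.6831/(27.9841·0.9216); posterior variance σₙ² = σ₀²σ²/(σ² + n·σ₀²) = 27.9841·0.9216/420.6831 = 0.061305.
Posterior SD = √σₙ² = √(27.9841·0.9216/420.6831) = 0.2476.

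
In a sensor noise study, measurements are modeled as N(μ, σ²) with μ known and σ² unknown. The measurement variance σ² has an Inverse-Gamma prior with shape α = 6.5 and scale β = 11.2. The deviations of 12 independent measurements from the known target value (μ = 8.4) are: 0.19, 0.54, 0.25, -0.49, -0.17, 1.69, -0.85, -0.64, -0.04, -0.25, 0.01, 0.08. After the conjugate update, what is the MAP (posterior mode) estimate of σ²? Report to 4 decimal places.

1.0044

With known mean μ and an Inverse-Gamma(α, β) prior on σ², the Normal likelihood is conjugate: posterior is Inv-Gamma(α + n/2, β + Σ(xᵢ−μ)²/2).
Σ(xᵢ−μ)² = (0.19)² + (0.54)² + (0.25)² + (-0.49)² + (-0.17)² + (1.69)² + (-0.85)² + (-0.64)² + (-0.04)² + (-0.25)² + (0.01)² + (0.08)² = 4.7180.
Posterior: Inv-Gamma(6.5 + 12/2, 11.2 + 4.7180/2) = Inv-Gamma(12.50, 13.55900).
Mode = β/(α+1) = 13.55900/13.50 = 1.0044.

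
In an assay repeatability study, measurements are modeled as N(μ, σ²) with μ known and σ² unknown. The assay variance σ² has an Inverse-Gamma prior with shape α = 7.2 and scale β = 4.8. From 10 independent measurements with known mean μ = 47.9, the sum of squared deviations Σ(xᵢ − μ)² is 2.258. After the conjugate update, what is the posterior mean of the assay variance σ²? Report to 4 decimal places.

0.5294

With known mean μ and an Inverse-Gamma(α, β) prior on σ², the Normal likelihood is conjugate: posterior is Inv-Gamma(α + n/2, β + Σ(xᵢ−μ)²/2).
Posterior: Inv-Gamma(7.2 + 10/2, 4.8 + 2.258/2) = Inv-Gamma(12.20, 5.9290).
E[σ²|data] = β/(α−1) = 5.9290/11.20 = 0.5294.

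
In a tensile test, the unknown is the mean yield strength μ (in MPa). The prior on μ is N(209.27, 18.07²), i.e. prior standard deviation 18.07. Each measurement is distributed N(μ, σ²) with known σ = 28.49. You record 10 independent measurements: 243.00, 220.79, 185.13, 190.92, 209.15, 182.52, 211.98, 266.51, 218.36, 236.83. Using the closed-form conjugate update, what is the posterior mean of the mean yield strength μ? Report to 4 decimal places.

215.0758

For Normal data with known variance σ², a Normal(μ₀, σ₀²) prior on μ is conjugate. Posterior precision = 1/σ₀² + n/σ²; posterior mean is the precision-weighted average of μ₀ and x̄.
Σxᵢ = 243.00 + 220.79 + 185.13 + 190.92 + 209.15 + 182.52 + 211.98 + 266.51 + 218.36 + 236.83 = 2165.19, so n·x̄ = 2165.19.
σ₀² = 18.07² = 326.5249, σ² = 28.49² = 811.6801; σ² + n·σ₀² = 811.6801 + 10·326.5249 = 4076.9291.
Posterior mean = (μ₀/σ₀² + n·x̄/σ²)/(1/σ₀² + n/σ²) = (σ²·μ₀ + σ₀²·n·x̄)/(σ² + n·σ₀²) = (811.6801·209.27 + 326.5249·2165.19)/4076.9291 = 876848.742758/4076.9291 = 215.0758.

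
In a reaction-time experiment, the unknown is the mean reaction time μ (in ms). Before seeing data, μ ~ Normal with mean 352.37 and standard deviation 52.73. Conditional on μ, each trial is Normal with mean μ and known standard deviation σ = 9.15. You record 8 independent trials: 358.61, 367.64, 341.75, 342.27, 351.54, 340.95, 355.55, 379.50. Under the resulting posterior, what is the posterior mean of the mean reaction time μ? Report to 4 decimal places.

354.7174

For Normal data with known variance σ², a Normal(μ₀, σ₀²) prior on μ is conjugate. Posterior precision = 1/σ₀² + n/σ²; posterior mean is the precision-weighted average of μ₀ and x̄.
Σxᵢ = 358.61 + 367.64 + 341.75 + 342.27 + 351.54 + 340.95 + 355.55 + 379.50 = 2837.81, so n·x̄ = 2837.81.
σ₀² = 52.73² = 2780.4529, σ² = 9.15² = 83.7225; σ² + n·σ₀² = 83.7225 + 8·2780.4529 = 22327.3457.
Posterior mean = (μ₀/σ₀² + n·x̄/σ²)/(1/σ₀² + n/σ²) = (σ²·μ₀ + σ₀²·n·x̄)/(σ² + n·σ₀²) = (83.7225·352.37 + 2780.4529·2837.81)/22327.3457 = 7919898.341474/22327.3457 = 354.7174.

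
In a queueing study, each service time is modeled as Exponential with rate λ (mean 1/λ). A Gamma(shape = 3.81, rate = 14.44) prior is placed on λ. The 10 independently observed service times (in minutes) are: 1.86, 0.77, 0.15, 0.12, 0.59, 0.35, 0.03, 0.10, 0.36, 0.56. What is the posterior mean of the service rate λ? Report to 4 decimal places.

With a Gamma(shape α, rate β) prior on the exponential rate λ, the posterior after n observations with total T = Σxᵢ is Gamma(α+n, β+T).
Sum of observations T = 4.89 minutes; n = 10.
Posterior: Gamma(3.81+10, 14.44+4.89) = Gamma(13.81, 19.33).
Posterior mean of λ = α/β = 13.81/19.33 = 0.7144.

0.7144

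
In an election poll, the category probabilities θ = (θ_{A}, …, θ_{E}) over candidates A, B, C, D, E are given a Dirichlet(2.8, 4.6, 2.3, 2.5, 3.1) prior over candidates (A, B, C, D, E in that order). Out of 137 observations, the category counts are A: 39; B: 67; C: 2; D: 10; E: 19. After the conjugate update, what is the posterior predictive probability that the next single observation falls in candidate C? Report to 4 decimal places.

0.0282

The Dirichlet prior is conjugate to the Multinomial likelihood: each posterior αⱼ = prior αⱼ + observed count nⱼ.
Posterior concentration: (41.8, 71.6, 4.3, 12.5, 22.1), total = 152.3.
P(next = C | data) = α_{C}/Σα = 0.0282.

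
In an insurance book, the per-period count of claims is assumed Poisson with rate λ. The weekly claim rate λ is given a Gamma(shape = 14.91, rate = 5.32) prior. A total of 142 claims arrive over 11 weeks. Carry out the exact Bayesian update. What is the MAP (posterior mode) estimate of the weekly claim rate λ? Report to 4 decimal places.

9.5533

With a Gamma(shape α, rate β) prior, the Poisson likelihood is conjugate: the posterior is Gamma(α + ΣXᵢ, β + n).
Posterior: Gamma(α+S, β+n) = Gamma(14.91+142, 5.32+11) = Gamma(156.91, 16.32).
Mode of Gamma(α,β) for α≥1 is (α−1)/β = 155.91/16.32 = 9.5533.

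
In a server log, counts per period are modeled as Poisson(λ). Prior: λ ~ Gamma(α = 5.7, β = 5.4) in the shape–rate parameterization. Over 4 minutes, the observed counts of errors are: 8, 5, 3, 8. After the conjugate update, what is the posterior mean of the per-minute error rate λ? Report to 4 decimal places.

3.1596

With a Gamma(shape α, rate β) prior, the Poisson likelihood is conjugate: the posterior is Gamma(α + ΣXᵢ, β + n).
Sum of counts S = 24 over n = 4 minutes.
Posterior: Gamma(α+S, β+n) = Gamma(5.7+24, 5.4+4) = Gamma(29.7, 9.4).
Posterior mean = α/β = 29.7/9.4 = 3.1596.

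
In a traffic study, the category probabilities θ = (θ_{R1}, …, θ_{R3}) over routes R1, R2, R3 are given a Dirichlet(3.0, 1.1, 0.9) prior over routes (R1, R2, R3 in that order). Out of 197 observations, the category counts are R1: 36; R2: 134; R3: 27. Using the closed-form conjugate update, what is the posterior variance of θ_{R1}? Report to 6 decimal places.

The Dirichlet prior is conjugate to the Multinomial likelihood: each posterior αⱼ = prior αⱼ + observed count nⱼ.
Posterior concentration: (39.0, 135.1, 27.9), total = 202.0.
Var[θ_j] = α_j(Σα−α_j)/((Σα)²(Σα+1)) = 39.0·163.0/(202.0²·203.0) = 0.000767.

0.000767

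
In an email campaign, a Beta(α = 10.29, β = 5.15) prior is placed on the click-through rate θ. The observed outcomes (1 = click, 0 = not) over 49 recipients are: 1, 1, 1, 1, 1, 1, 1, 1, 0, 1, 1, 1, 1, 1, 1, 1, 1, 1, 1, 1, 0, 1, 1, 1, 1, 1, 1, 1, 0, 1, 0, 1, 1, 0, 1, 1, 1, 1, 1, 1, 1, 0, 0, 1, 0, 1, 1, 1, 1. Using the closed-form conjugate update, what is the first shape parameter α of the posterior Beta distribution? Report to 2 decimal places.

51.29

The Beta prior is conjugate to a Binomial/Bernoulli likelihood; the update adds successes to α and failures to β.
Posterior: Beta(α+k, β+n−k) = Beta(10.29+41, 5.15+8) = Beta(51.29, 13.15).
Posterior α = 51.29.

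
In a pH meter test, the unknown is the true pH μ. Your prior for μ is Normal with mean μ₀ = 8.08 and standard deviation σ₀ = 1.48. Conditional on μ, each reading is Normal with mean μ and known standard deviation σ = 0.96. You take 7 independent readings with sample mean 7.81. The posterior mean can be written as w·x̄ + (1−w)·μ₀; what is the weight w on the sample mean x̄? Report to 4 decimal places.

For Normal data with known variance σ², a Normal(μ₀, σ₀²) prior on μ is conjugate. Posterior precision = 1/σ₀² + n/σ²; posterior mean is the precision-weighted average of μ₀ and x̄.
σ₀² = 1.48² = 2.1904, σ² = 0.96² = 0.9216. Prior precision 1/σ₀² = 1/2.1904; data precision n/σ² = 7/0.9216.
w = (n/σ²)/(1/σ₀² + n/σ²) = n·σ₀²/(σ² + n·σ₀²) = 7·2.1904/(0.9216 + 7·2.1904) = 15.3328/16.2544 = 0.9433.

0.9433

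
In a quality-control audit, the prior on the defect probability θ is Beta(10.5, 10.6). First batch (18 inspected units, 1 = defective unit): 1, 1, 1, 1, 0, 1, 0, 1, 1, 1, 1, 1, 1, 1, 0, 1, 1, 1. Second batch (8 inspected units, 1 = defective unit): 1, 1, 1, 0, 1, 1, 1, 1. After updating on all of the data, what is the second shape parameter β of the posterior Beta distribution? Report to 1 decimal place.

14.6

The Beta prior is conjugate to a Binomial/Bernoulli likelihood; the update adds successes to α and failures to β.
After batch 1: Beta(10.5+15, 10.6+3) = Beta(25.5, 13.6).
After batch 2: Beta(25.5+7, 13.6+1) = Beta(32.5, 14.6).
Posterior β = 14.6.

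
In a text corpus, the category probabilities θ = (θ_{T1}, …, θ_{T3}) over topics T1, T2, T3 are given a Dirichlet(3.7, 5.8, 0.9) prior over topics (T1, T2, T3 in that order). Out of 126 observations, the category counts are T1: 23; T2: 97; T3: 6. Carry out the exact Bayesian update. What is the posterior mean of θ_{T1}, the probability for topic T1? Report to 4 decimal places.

The Dirichlet prior is conjugate to the Multinomial likelihood: each posterior αⱼ = prior αⱼ + observed count nⱼ.
Posterior concentration: (26.7, 102.8, 6.9), total = 136.4.
E[θ_{T1}|data] = α_{T1}/Σα = 26.7/136.4 = 0.1957.

0.1957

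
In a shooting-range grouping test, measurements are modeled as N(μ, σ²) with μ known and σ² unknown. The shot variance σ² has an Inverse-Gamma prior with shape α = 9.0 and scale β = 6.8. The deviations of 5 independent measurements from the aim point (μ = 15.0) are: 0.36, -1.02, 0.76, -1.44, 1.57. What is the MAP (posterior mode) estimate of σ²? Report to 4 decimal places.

0.7954

With known mean μ and an Inverse-Gamma(α, β) prior on σ², the Normal likelihood is conjugate: posterior is Inv-Gamma(α + n/2, β + Σ(xᵢ−μ)²/2).
Σ(xᵢ−μ)² = (0.36)² + (-1.02)² + (0.76)² + (-1.44)² + (1.57)² = 6.2861.
Posterior: Inv-Gamma(9.0 + 5/2, 6.8 + 6.2861/2) = Inv-Gamma(11.50, 9.94305).
Mode = β/(α+1) = 9.94305/12.50 = 0.7954.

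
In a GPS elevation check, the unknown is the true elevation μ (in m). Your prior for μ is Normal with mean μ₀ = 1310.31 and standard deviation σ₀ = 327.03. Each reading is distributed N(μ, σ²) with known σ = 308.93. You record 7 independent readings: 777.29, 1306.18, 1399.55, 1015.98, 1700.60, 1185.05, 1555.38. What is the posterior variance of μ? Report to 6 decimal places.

For Normal data with known variance σ², a Normal(μ₀, σ₀²) prior on μ is conjugate. Posterior precision = 1/σ₀² + n/σ²; posterior mean is the precision-weighted average of μ₀ and x̄.
σ₀² = 327.03² = 106948.6209, σ² = 308.93² = 95437.7449; σ² + n·σ₀² = 95437.7449 + 7·106948.6209 = 844078.0912.
Posterior precision = 1/σ₀² + n/σ² = 1/106948.6209 + 7/95437.7449 = (σ² + n·σ₀²)/(σ₀²σ²) = 844078.0912/(106948.6209·95437.7449); posterior variance σₙ² = σ₀²σ²/(σ² + n·σ₀²) = 106948.6209·95437.7449/844078.0912 = 12092.406266.

12092.406266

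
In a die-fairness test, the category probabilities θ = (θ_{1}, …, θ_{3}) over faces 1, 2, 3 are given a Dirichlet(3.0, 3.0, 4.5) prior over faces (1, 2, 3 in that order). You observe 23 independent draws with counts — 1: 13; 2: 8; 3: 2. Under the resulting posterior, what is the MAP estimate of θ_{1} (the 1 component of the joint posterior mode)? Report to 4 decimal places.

The Dirichlet prior is conjugate to the Multinomial likelihood: each posterior αⱼ = prior αⱼ + observed count nⱼ.
Posterior concentration: (16.0, 11.0, 6.5), total = 33.5.
Joint mode component: (α_{1}−1)/(Σα−K) = 15.0/30.5 = 0.4918.

0.4918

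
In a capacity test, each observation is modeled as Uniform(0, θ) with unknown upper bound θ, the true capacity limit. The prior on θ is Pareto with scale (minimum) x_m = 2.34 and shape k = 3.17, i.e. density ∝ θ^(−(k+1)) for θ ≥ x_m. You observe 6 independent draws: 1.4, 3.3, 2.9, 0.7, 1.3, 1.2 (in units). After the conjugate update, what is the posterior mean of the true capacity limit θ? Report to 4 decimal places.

A Pareto(scale x_m, shape k) prior on the upper bound θ of Uniform(0, θ) is conjugate: posterior is Pareto(max(x_m, max xᵢ), k + n).
Sample maximum = 3.3; prior scale x_m = 2.34 → posterior scale = max = 3.30.
Posterior shape = 3.17 + 6 = 9.17.
E[θ|data] = k·x_m/(k−1) = 9.17·3.30/8.17 = 3.7039.

3.7039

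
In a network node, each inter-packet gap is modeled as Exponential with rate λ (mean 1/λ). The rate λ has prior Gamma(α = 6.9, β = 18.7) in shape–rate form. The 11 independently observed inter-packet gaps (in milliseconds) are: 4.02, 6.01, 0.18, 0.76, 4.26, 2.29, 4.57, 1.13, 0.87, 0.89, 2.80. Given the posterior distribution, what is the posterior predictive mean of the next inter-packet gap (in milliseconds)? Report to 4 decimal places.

With a Gamma(shape α, rate β) prior on the exponential rate λ, the posterior after n observations with total T = Σxᵢ is Gamma(α+n, β+T).
Sum of observations T = 27.78 milliseconds; n = 11.
Posterior: Gamma(6.9+11, 18.7+27.78) = Gamma(17.9, 46.48).
The predictive distribution for the next observation is Lomax; its mean is β/(α−1) = 46.48/16.9 = 2.7503.

2.7503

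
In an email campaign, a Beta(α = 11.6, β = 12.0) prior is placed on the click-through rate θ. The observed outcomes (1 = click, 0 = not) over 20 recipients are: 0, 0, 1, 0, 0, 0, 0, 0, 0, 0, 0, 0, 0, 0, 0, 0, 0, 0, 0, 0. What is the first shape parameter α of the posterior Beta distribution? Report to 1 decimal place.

The Beta prior is conjugate to a Binomial/Bernoulli likelihood; the update adds successes to α and failures to β.
Posterior: Beta(α+k, β+n−k) = Beta(11.6+1, 12.0+19) = Beta(12.6, 31.0).
Posterior α = 12.6.

12.6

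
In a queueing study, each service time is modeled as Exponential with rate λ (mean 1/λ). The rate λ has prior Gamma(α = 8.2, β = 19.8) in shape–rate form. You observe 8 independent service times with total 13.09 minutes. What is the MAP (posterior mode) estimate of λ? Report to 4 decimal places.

0.4621

With a Gamma(shape α, rate β) prior on the exponential rate λ, the posterior after n observations with total T = Σxᵢ is Gamma(α+n, β+T).
Posterior: Gamma(8.2+8, 19.8+13.09) = Gamma(16.2, 32.89).
Mode = (α−1)/β = 0.4621.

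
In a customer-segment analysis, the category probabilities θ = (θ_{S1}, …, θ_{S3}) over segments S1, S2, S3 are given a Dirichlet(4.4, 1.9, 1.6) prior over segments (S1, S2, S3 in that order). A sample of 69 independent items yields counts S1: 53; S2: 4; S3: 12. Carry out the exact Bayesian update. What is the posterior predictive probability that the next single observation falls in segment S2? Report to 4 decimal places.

The Dirichlet prior is conjugate to the Multinomial likelihood: each posterior αⱼ = prior αⱼ + observed count nⱼ.
Posterior concentration: (57.4, 5.9, 13.6), total = 76.9.
P(next = S2 | data) = α_{S2}/Σα = 0.0767.

0.0767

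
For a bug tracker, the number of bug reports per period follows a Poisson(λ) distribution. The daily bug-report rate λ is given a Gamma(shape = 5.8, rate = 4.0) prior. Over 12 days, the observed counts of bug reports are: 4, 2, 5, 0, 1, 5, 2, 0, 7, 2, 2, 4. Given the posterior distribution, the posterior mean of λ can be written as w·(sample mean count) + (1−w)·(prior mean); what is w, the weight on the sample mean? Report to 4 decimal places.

0.7500

With a Gamma(shape α, rate β) prior, the Poisson likelihood is conjugate: the posterior is Gamma(α + ΣXᵢ, β + n).
Posterior mean = (α₀+S)/(β₀+n) = [n/(β₀+n)]·(S/n) + [β₀/(β₀+n)]·(α₀/β₀), so only n and β₀ enter the weight.
Weight on data w = n/(β₀+n) = 12/(4.0+12) = 12/16.0 = 0.7500.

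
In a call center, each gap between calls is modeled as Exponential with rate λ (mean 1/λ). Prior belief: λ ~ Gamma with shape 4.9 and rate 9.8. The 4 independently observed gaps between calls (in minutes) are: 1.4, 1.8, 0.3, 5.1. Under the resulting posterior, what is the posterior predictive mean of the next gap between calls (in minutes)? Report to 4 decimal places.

With a Gamma(shape α, rate β) prior on the exponential rate λ, the posterior after n observations with total T = Σxᵢ is Gamma(α+n, β+T).
Sum of observations T = 8.6 minutes; n = 4.
Posterior: Gamma(4.9+4, 9.8+8.6) = Gamma(8.9, 18.4).
The predictive distribution for the next observation is Lomax; its mean is β/(α−1) = 18.4/7.9 = 2.3291.

2.3291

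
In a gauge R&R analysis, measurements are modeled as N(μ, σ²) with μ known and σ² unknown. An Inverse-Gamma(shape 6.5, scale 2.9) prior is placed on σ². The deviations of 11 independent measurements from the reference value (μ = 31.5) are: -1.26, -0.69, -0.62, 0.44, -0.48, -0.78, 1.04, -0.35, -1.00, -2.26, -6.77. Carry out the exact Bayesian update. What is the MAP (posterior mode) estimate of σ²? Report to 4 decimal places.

With known mean μ and an Inverse-Gamma(α, β) prior on σ², the Normal likelihood is conjugate: posterior is Inv-Gamma(α + n/2, β + Σ(xᵢ−μ)²/2).
Σ(xᵢ−μ)² = (-1.26)² + (-0.69)² + (-0.62)² + (0.44)² + (-0.48)² + (-0.78)² + (1.04)² + (-0.35)² + (-1.00)² + (-2.26)² + (-6.77)² = 56.6251.
Posterior: Inv-Gamma(6.5 + 11/2, 2.9 + 56.6251/2) = Inv-Gamma(12.00, 31.21255).
Mode = β/(α+1) = 31.21255/13.00 = 2.4010.

2.4010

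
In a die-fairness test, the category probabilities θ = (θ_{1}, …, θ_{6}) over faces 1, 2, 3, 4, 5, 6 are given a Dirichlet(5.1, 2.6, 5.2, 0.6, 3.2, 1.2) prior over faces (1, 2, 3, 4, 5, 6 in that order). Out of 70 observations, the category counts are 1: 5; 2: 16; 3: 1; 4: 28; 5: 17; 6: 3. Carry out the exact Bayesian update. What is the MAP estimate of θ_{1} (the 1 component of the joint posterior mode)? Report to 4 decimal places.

The Dirichlet prior is conjugate to the Multinomial likelihood: each posterior αⱼ = prior αⱼ + observed count nⱼ.
Posterior concentration: (10.1, 18.6, 6.2, 28.6, 20.2, 4.2), total = 87.9.
Joint mode component: (α_{1}−1)/(Σα−K) = 9.1/81.9 = 0.1111.

0.1111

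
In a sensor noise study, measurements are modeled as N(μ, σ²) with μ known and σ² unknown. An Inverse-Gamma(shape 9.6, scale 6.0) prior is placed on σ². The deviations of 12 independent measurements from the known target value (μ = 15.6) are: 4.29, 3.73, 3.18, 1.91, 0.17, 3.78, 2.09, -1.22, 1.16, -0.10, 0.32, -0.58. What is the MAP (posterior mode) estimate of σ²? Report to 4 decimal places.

With known mean μ and an Inverse-Gamma(α, β) prior on σ², the Normal likelihood is conjugate: posterior is Inv-Gamma(α + n/2, β + Σ(xᵢ−μ)²/2).
Σ(xᵢ−μ)² = (4.29)² + (3.73)² + (3.18)² + (1.91)² + (0.17)² + (3.78)² + (2.09)² + (-1.22)² + (1.16)² + (-0.10)² + (0.32)² + (-0.58)² = 68.0457.
Posterior: Inv-Gamma(9.6 + 12/2, 6.0 + 68.0457/2) = Inv-Gamma(15.60, 40.02285).
Mode = β/(α+1) = 40.02285/16.60 = 2.4110.

2.4110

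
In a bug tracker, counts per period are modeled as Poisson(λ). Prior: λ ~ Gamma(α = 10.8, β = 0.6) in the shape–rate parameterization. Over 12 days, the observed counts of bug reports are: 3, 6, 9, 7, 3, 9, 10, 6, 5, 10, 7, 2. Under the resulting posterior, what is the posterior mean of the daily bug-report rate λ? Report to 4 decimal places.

6.9683

With a Gamma(shape α, rate β) prior, the Poisson likelihood is conjugate: the posterior is Gamma(α + ΣXᵢ, β + n).
Sum of counts S = 77 over n = 12 days.
Posterior: Gamma(α+S, β+n) = Gamma(10.8+77, 0.6+12) = Gamma(87.8, 12.6).
Posterior mean = α/β = 87.8/12.6 = 6.9683.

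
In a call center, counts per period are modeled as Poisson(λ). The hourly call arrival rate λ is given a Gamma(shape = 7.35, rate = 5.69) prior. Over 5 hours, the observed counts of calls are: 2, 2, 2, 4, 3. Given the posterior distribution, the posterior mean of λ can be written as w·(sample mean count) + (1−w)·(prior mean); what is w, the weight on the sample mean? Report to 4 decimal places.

0.4677

With a Gamma(shape α, rate β) prior, the Poisson likelihood is conjugate: the posterior is Gamma(α + ΣXᵢ, β + n).
Posterior mean = (α₀+S)/(β₀+n) = [n/(β₀+n)]·(S/n) + [β₀/(β₀+n)]·(α₀/β₀), so only n and β₀ enter the weight.
Weight on data w = n/(β₀+n) = 5/(5.69+5) = 5/10.69 = 0.4677.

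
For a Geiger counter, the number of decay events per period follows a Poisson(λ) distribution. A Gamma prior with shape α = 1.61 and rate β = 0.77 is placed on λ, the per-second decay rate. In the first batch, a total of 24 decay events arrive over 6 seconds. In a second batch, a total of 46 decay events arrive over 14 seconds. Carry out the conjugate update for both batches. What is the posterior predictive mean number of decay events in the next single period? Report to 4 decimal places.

3.4478

With a Gamma(shape α, rate β) prior, the Poisson likelihood is conjugate: the posterior is Gamma(α + ΣXᵢ, β + n).
After batch 1: Gamma(α+S, β+n) = Gamma(1.61+24, 0.77+6) = Gamma(25.61, 6.77).
After batch 2: Gamma(α+S, β+n) = Gamma(25.61+46, 6.77+14) = Gamma(71.61, 20.77).
The predictive distribution for one future period is NegBinom with mean α/β = 3.4478.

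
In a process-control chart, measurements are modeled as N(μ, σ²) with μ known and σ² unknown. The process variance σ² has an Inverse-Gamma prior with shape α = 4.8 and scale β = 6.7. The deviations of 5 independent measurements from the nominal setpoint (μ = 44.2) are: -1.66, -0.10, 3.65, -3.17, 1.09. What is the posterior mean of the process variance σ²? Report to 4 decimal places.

3.2322

With known mean μ and an Inverse-Gamma(α, β) prior on σ², the Normal likelihood is conjugate: posterior is Inv-Gamma(α + n/2, β + Σ(xᵢ−μ)²/2).
Σ(xᵢ−μ)² = (-1.66)² + (-0.10)² + (3.65)² + (-3.17)² + (1.09)² = 27.3251.
Posterior: Inv-Gamma(4.8 + 5/2, 6.7 + 27.3251/2) = Inv-Gamma(7.30, 20.36255).
E[σ²|data] = β/(α−1) = 20.36255/6.30 = 3.2322.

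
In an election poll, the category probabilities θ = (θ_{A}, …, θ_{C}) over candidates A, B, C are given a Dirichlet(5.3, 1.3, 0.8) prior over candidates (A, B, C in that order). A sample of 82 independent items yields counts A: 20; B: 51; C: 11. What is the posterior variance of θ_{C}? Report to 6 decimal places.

0.001267

The Dirichlet prior is conjugate to the Multinomial likelihood: each posterior αⱼ = prior αⱼ + observed count nⱼ.
Posterior concentration: (25.3, 52.3, 11.8), total = 89.4.
Var[θ_j] = α_j(Σα−α_j)/((Σα)²(Σα+1)) = 11.8·77.6/(89.4²·90.4) = 0.001267.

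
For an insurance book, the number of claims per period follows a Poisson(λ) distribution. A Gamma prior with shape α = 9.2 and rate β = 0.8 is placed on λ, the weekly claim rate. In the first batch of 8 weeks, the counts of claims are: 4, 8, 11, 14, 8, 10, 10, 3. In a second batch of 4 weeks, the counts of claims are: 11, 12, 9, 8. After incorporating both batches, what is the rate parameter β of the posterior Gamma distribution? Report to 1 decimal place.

With a Gamma(shape α, rate β) prior, the Poisson likelihood is conjugate: the posterior is Gamma(α + ΣXᵢ, β + n).
Batch 1: sum of counts S = 68 over n = 8 weeks.
After batch 1: Gamma(α+S, β+n) = Gamma(9.2+68, 0.8+8) = Gamma(77.2, 8.8).
Batch 2: sum of counts S = 40 over n = 4 weeks.
After batch 2: Gamma(α+S, β+n) = Gamma(77.2+40, 8.8+4) = Gamma(117.2, 12.8).
Posterior β = 12.8.

12.8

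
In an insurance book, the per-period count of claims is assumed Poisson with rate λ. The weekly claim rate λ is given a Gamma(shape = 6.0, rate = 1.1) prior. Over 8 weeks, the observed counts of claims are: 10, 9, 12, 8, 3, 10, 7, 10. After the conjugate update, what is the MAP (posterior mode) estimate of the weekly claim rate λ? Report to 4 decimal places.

With a Gamma(shape α, rate β) prior, the Poisson likelihood is conjugate: the posterior is Gamma(α + ΣXᵢ, β + n).
Sum of counts S = 69 over n = 8 weeks.
Posterior: Gamma(α+S, β+n) = Gamma(6.0+69, 1.1+8) = Gamma(75.0, 9.1).
Mode of Gamma(α,β) for α≥1 is (α−1)/β = 74.0/9.1 = 8.1319.

8.1319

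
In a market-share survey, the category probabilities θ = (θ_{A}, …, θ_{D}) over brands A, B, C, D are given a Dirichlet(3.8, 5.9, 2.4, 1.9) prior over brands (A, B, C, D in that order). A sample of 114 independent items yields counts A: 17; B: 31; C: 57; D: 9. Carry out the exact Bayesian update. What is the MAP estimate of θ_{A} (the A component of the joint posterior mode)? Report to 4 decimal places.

The Dirichlet prior is conjugate to the Multinomial likelihood: each posterior αⱼ = prior αⱼ + observed count nⱼ.
Posterior concentration: (20.8, 36.9, 59.4, 10.9), total = 128.0.
Joint mode component: (α_{A}−1)/(Σα−K) = 19.8/124.0 = 0.1597.

0.1597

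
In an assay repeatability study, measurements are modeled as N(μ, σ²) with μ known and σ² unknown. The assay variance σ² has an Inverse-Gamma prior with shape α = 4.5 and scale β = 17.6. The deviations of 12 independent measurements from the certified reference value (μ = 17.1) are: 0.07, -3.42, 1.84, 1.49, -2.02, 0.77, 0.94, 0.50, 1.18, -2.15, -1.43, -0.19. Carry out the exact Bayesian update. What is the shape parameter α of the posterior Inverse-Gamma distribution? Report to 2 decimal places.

With known mean μ and an Inverse-Gamma(α, β) prior on σ², the Normal likelihood is conjugate: posterior is Inv-Gamma(α + n/2, β + Σ(xᵢ−μ)²/2).
Σ(xᵢ−μ)² = (0.07)² + (-3.42)² + (1.84)² + (1.49)² + (-2.02)² + (0.77)² + (0.94)² + (0.50)² + (1.18)² + (-2.15)² + (-1.43)² + (-0.19)² = 31.2098.
Posterior: Inv-Gamma(4.5 + 12/2, 17.6 + 31.2098/2) = Inv-Gamma(10.50, 33.20490).
Posterior α = 10.50.

10.50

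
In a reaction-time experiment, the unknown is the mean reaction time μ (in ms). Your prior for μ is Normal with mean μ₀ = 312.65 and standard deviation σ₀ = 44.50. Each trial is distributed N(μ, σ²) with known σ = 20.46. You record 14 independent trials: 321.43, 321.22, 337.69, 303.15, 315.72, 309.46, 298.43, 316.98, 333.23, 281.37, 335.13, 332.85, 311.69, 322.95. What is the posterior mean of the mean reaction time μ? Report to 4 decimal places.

317.1675

For Normal data with known variance σ², a Normal(μ₀, σ₀²) prior on μ is conjugate. Posterior precision = 1/σ₀² + n/σ²; posterior mean is the precision-weighted average of μ₀ and x̄.
Σxᵢ = 321.43 + 321.22 + 337.69 + 303.15 + 315.72 + 309.46 + 298.43 + 316.98 + 333.23 + 281.37 + 335.13 + 332.85 + 311.69 + 322.95 = 4441.3, so n·x̄ = 4441.3.
σ₀² = 44.50² = 1980.25, σ² = 20.46² = 418.6116; σ² + n·σ₀² = 418.6116 + 14·1980.25 = 28142.1116.
Posterior mean = (μ₀/σ₀² + n·x̄/σ²)/(1/σ₀² + n/σ²) = (σ²·μ₀ + σ₀²·n·x̄)/(σ² + n·σ₀²) = (418.6116·312.65 + 1980.25·4441.3)/28142.1116 = 8925763.24174/28142.1116 = 317.1675.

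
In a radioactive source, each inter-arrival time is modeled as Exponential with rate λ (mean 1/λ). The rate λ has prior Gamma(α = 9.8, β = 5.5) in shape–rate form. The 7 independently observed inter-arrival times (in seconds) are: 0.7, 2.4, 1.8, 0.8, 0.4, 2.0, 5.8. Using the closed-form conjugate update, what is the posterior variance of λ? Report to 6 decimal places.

0.044638

With a Gamma(shape α, rate β) prior on the exponential rate λ, the posterior after n observations with total T = Σxᵢ is Gamma(α+n, β+T).
Sum of observations T = 13.9 seconds; n = 7.
Posterior: Gamma(9.8+7, 5.5+13.9) = Gamma(16.8, 19.4).
Var = α/β² = 0.044638.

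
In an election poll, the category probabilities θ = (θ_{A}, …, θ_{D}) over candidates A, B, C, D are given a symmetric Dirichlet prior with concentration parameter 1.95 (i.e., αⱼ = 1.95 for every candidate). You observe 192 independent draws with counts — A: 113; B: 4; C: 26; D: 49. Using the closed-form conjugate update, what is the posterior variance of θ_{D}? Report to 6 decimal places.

0.000946

The Dirichlet prior is conjugate to the Multinomial likelihood: each posterior αⱼ = prior αⱼ + observed count nⱼ.
Posterior concentration: (114.95, 5.95, 27.95, 50.95), total = 199.80.
Var[θ_j] = α_j(Σα−α_j)/((Σα)²(Σα+1)) = 50.95·148.85/(199.80²·200.80) = 0.000946.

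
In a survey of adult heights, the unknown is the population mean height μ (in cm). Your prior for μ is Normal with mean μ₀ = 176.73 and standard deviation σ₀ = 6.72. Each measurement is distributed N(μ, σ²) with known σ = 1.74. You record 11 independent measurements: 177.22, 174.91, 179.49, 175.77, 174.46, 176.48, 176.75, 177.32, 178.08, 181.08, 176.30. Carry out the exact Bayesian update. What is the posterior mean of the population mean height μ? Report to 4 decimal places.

For Normal data with known variance σ², a Normal(μ₀, σ₀²) prior on μ is conjugate. Posterior precision = 1/σ₀² + n/σ²; posterior mean is the precision-weighted average of μ₀ and x̄.
Σxᵢ = 177.22 + 174.91 + 179.49 + 175.77 + 174.46 + 176.48 + 176.75 + 177.32 + 178.08 + 181.08 + 176.30 = 1947.86, so n·x̄ = 1947.86.
σ₀² = 6.72² = 45.1584, σ² = 1.74² = 3.0276; σ² + n·σ₀² = 3.0276 + 11·45.1584 = 499.77.
Posterior mean = (μ₀/σ₀² + n·x̄/σ²)/(1/σ₀² + n/σ²) = (σ²·μ₀ + σ₀²·n·x̄)/(σ² + n·σ₀²) = (3.0276·176.73 + 45.1584·1947.86)/499.77 = 88497.308772/499.77 = 177.0761.

177.0761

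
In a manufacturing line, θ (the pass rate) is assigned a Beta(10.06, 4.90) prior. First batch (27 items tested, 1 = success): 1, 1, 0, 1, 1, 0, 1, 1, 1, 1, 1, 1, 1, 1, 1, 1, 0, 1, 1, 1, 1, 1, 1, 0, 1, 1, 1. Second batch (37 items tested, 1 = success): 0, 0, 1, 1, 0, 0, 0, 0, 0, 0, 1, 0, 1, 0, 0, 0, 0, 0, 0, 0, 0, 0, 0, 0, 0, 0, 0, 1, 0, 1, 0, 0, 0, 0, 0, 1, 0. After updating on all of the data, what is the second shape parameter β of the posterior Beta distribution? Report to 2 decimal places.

The Beta prior is conjugate to a Binomial/Bernoulli likelihood; the update adds successes to α and failures to β.
After batch 1: Beta(10.06+23, 4.90+4) = Beta(33.06, 8.90).
After batch 2: Beta(33.06+7, 8.90+30) = Beta(40.06, 38.90).
Posterior β = 38.90.

38.90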